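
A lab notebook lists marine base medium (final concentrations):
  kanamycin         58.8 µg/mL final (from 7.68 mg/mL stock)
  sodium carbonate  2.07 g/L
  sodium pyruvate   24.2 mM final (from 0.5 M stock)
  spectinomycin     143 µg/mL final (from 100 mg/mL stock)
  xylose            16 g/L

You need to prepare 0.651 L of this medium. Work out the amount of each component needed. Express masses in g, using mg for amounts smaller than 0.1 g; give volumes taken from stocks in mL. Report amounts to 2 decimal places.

kanamycin 4.98 mL; sodium carbonate 1.35 g; sodium pyruvate 31.51 mL; spectinomycin 0.93 mL; xylose 10.42 g

Scale factor relative to 1 L: 0.651.
kanamycin: dilute stock: 58.8 µg/mL × 651 mL ÷ 7680 µg/mL = 4.98 mL
sodium carbonate: 2.07 g/L × 0.651 L = 1.35 g
sodium pyruvate: V = C2·V2/C1 = 24.2 mM × 651 mL ÷ 500 mM = 31.51 mL
spectinomycin: C1V1 = C2V2 → 143 µg/mL × 651 mL ÷ 100000 µg/mL = 0.93 mL
xylose: 16 g/L × 0.651 L = 10.42 g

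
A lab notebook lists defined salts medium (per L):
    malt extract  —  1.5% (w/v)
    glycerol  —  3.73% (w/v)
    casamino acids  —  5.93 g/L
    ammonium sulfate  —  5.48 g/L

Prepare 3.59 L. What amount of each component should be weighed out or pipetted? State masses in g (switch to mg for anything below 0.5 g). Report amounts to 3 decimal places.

Working volume: 3.59 L.
malt extract: 1.5 g per 100 mL × 3590 mL ÷ 100 = 53.850 g
glycerol: 3.73% w/v = 37.3 g/L → 37.3 × 3.59 L = 133.907 g
casamino acids: 5.93 g/L × 3.59 L = 21.289 g
ammonium sulfate: 5.48 g/L × 3.59 L = 19.673 g

malt extract 53.850 g; glycerol 133.907 g; casamino acids 21.289 g; ammonium sulfate 19.673 g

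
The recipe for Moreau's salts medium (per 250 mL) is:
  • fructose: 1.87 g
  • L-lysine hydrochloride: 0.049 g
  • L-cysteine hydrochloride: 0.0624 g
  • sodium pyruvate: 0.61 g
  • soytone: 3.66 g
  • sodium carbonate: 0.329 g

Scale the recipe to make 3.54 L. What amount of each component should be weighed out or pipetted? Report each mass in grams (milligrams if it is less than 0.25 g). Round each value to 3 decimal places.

Ratio of target to recipe volume: 3540 / 250 = 14.16.
fructose: 1.87 g × (3540 mL / 250 mL) = 26.479 g
L-lysine hydrochloride: 0.049 g × (3540 mL / 250 mL) = 0.694 g
L-cysteine hydrochloride: 0.0624 g × (3540 mL / 250 mL) = 0.884 g
sodium pyruvate: 0.61 g × (3540 mL / 250 mL) = 8.638 g
soytone: 3.66 g × (3540 mL / 250 mL) = 51.826 g
sodium carbonate: 0.329 g × (3540 mL / 250 mL) = 4.659 g

fructose 26.479 g; L-lysine hydrochloride 0.694 g; L-cysteine hydrochloride 0.884 g; sodium pyruvate 8.638 g; soytone 51.826 g; sodium carbonate 4.659 g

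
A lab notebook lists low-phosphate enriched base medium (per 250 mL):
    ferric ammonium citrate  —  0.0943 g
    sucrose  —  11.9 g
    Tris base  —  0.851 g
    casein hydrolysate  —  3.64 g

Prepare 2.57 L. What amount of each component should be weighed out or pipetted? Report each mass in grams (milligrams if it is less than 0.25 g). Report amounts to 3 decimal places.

ferric ammonium citrate 0.969 g; sucrose 122.332 g; Tris base 8.748 g; casein hydrolysate 37.419 g

Ratio of target to recipe volume: 2570 / 250 = 10.28.
ferric ammonium citrate: 0.0943 g × (2570 mL / 250 mL) = 0.969 g
sucrose: 11.9 g × (2570 mL / 250 mL) = 122.332 g
Tris base: 0.851 g × (2570 mL / 250 mL) = 8.748 g
casein hydrolysate: 3.64 g × (2570 mL / 250 mL) = 37.419 g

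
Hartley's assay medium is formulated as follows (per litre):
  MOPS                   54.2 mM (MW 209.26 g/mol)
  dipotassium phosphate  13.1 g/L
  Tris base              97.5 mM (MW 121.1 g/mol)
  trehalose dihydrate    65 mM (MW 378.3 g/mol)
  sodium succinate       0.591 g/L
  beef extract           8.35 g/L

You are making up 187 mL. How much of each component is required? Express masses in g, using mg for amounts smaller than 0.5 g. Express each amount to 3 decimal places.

MOPS 2.121 g; dipotassium phosphate 2.450 g; Tris base 2.208 g; trehalose dihydrate 4.598 g; sodium succinate 110.517 mg; beef extract 1.561 g

Working volume: 187 mL = 0.187 L.
MOPS: 54.2 mmol/L × 209.26 g/mol × 0.187 L ÷ 1000 = 2.121 g
dipotassium phosphate: 13.1 g/L × 0.187 L = 2.450 g
Tris base: 97.5 mmol/L × 121.1 g/mol × 0.187 L ÷ 1000 = 2.208 g
trehalose dihydrate: 65 mmol/L × 378.3 g/mol × 0.187 L ÷ 1000 = 4.598 g
sodium succinate: 0.591 g/L × 0.187 L = 0.110517 g = 110.517 mg
beef extract: 8.35 g/L × 0.187 L = 1.561 g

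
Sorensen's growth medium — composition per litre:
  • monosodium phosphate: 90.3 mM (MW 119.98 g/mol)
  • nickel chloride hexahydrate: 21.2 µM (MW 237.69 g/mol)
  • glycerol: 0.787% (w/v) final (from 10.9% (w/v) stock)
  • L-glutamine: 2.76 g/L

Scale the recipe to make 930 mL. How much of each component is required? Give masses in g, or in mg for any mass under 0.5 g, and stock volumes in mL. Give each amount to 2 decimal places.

Working volume: 930 mL = 0.93 L.
monosodium phosphate: 90.3 mmol/L × 119.98 g/mol × 0.93 L ÷ 1000 = 10.08 g
nickel chloride hexahydrate: 21.2 µmol/L × 237.69 g/mol × 0.93 L ÷ 1000 = 4.69 mg
glycerol: dilute stock: 0.787% ÷ 10.9% × 930 mL = 67.15 mL
L-glutamine: 2.76 g/L × 0.93 L = 2.57 g

monosodium phosphate 10.08 g; nickel chloride hexahydrate 4.69 mg; glycerol 67.15 mL; L-glutamine 2.57 g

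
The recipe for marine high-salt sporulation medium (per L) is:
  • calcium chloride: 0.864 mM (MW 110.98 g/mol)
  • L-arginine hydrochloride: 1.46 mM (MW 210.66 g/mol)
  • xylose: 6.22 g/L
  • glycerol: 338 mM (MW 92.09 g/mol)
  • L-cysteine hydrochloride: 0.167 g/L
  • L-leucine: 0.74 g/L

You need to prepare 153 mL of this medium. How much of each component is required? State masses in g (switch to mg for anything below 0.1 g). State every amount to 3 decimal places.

calcium chloride 14.671 mg; L-arginine hydrochloride 47.057 mg; xylose 0.952 g; glycerol 4.762 g; L-cysteine hydrochloride 25.551 mg; L-leucine 0.113 g

Scale factor relative to 1 L: 0.153.
calcium chloride: 0.864 mmol/L × 110.98 mg/mmol × 0.153 L = 14.671 mg
L-arginine hydrochloride: 1.46 mmol/L × 210.66 mg/mmol × 0.153 L = 47.057 mg
xylose: 6.22 g/L × 0.153 L = 0.952 g
glycerol: 338 mmol/L × 92.09 g/mol × 0.153 L ÷ 1000 = 4.762 g
L-cysteine hydrochloride: 0.167 g/L × 0.153 L = 0.025551 g = 25.551 mg
L-leucine: 0.74 g/L × 0.153 L = 0.113 g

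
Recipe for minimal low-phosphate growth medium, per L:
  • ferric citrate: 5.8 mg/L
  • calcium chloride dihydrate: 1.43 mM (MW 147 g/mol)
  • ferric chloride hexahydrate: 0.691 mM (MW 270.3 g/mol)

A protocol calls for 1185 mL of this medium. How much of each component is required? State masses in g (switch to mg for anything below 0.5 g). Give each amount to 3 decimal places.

Target volume = 1185 mL = 1.185 L.
ferric citrate: 5.8 mg/L × 1.185 L = 6.873 mg
calcium chloride dihydrate: 1.43 mmol/L × 147 mg/mmol × 1.185 L = 249.099 mg
ferric chloride hexahydrate: 0.691 mmol/L × 270.3 mg/mmol × 1.185 L = 221.331 mg

ferric citrate 6.873 mg; calcium chloride dihydrate 249.099 mg; ferric chloride hexahydrate 221.331 mg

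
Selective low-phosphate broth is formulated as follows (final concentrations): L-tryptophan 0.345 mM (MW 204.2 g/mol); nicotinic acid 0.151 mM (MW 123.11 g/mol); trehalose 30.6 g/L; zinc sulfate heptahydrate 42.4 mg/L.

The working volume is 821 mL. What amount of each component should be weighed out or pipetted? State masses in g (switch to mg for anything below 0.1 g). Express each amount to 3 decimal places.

Scale factor relative to 1 L: 0.821.
L-tryptophan: 0.345 mmol/L × 204.2 mg/mmol × 0.821 L = 57.839 mg
nicotinic acid: 0.151 mmol/L × 123.11 mg/mmol × 0.821 L = 15.262 mg
trehalose: 30.6 g/L × 0.821 L = 25.123 g
zinc sulfate heptahydrate: 42.4 mg/L × 0.821 L = 34.810 mg

L-tryptophan 57.839 mg; nicotinic acid 15.262 mg; trehalose 25.123 g; zinc sulfate heptahydrate 34.810 mg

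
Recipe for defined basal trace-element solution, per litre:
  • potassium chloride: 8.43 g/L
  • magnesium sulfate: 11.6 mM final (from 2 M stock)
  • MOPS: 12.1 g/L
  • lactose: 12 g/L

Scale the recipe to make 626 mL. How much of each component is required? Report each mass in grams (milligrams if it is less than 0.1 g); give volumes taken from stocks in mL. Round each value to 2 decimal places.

potassium chloride 5.28 g; magnesium sulfate 3.63 mL; MOPS 7.57 g; lactose 7.51 g

Scale factor relative to 1 L: 0.626.
potassium chloride: 8.43 g/L × 0.626 L = 5.28 g
magnesium sulfate: V = C2·V2/C1 = 11.6 mM × 626 mL ÷ 2000 mM = 3.63 mL
MOPS: 12.1 g/L × 0.626 L = 7.57 g
lactose: 12 g/L × 0.626 L = 7.51 g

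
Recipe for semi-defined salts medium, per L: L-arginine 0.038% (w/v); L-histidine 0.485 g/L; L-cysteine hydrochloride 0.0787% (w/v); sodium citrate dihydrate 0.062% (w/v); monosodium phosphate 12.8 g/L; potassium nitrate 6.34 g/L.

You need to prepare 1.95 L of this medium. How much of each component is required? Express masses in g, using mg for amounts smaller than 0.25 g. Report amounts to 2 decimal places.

L-arginine 0.74 g; L-histidine 0.95 g; L-cysteine hydrochloride 1.53 g; sodium citrate dihydrate 1.21 g; monosodium phosphate 24.96 g; potassium nitrate 12.36 g

Scale factor relative to 1 L: 1.95.
L-arginine: 0.038 g per 100 mL × 1950 mL ÷ 100 = 0.74 g
L-histidine: 0.485 g/L × 1.95 L = 0.95 g
L-cysteine hydrochloride: 0.0787% w/v = 0.787 g/L → 0.787 × 1.95 L = 1.53 g
sodium citrate dihydrate: 0.062 g per 100 mL × 1950 mL ÷ 100 = 1.21 g
monosodium phosphate: 12.8 g/L × 1.95 L = 24.96 g
potassium nitrate: 6.34 g/L × 1.95 L = 12.36 g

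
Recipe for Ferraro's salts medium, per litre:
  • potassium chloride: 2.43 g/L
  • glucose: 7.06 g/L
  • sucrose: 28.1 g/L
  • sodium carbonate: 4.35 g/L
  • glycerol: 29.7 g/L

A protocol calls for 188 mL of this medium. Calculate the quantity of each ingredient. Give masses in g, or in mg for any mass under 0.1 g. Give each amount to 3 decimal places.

potassium chloride 0.457 g; glucose 1.327 g; sucrose 5.283 g; sodium carbonate 0.818 g; glycerol 5.584 g

Working volume: 188 mL = 0.188 L.
potassium chloride: 2.43 g/L × 0.188 L = 0.457 g
glucose: 7.06 g/L × 0.188 L = 1.327 g
sucrose: 28.1 g/L × 0.188 L = 5.283 g
sodium carbonate: 4.35 g/L × 0.188 L = 0.818 g
glycerol: 29.7 g/L × 0.188 L = 5.584 g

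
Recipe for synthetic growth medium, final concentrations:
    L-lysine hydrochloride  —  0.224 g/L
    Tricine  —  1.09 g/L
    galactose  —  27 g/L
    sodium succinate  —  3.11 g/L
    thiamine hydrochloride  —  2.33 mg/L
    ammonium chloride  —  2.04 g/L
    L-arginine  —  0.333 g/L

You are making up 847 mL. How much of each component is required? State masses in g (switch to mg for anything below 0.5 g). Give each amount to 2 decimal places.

L-lysine hydrochloride 189.73 mg; Tricine 0.92 g; galactose 22.87 g; sodium succinate 2.63 g; thiamine hydrochloride 1.97 mg; ammonium chloride 1.73 g; L-arginine 282.05 mg

Working volume: 847 mL = 0.847 L.
L-lysine hydrochloride: 0.224 g/L × 0.847 L = 0.189728 g = 189.73 mg
Tricine: 1.09 g/L × 0.847 L = 0.92 g
galactose: 27 g/L × 0.847 L = 22.87 g
sodium succinate: 3.11 g/L × 0.847 L = 2.63 g
thiamine hydrochloride: 2.33 mg/L × 0.847 L = 1.97 mg
ammonium chloride: 2.04 g/L × 0.847 L = 1.73 g
L-arginine: 0.333 g/L × 0.847 L = 0.282051 g = 282.05 mg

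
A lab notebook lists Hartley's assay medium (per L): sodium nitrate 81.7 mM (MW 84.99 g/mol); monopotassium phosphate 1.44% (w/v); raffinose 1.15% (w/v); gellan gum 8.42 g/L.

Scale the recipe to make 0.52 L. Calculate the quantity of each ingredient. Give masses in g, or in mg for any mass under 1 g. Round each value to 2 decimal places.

sodium nitrate 3.61 g; monopotassium phosphate 7.49 g; raffinose 5.98 g; gellan gum 4.38 g

Scale factor relative to 1 L: 0.52.
sodium nitrate: 81.7 mmol/L × 84.99 g/mol × 0.52 L ÷ 1000 = 3.61 g
monopotassium phosphate: 1.44 g per 100 mL × 520 mL ÷ 100 = 7.49 g
raffinose: 1.15% w/v = 11.5 g/L → 11.5 × 0.52 L = 5.98 g
gellan gum: 8.42 g/L × 0.52 L = 4.38 g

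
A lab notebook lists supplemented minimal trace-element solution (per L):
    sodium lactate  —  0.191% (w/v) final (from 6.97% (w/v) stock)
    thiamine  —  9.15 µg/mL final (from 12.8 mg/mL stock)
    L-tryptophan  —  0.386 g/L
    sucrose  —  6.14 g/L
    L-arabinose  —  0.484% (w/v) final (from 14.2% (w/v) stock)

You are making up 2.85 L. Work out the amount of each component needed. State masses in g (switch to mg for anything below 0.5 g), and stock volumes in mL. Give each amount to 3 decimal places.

Working volume: 2.85 L.
sodium lactate: V = C2·V2/C1 = 0.191% ÷ 6.97% × 2850 mL = 78.099 mL
thiamine: C1V1 = C2V2 → 9.15 µg/mL × 2850 mL ÷ 12800 µg/mL = 2.037 mL
L-tryptophan: 0.386 g/L × 2.85 L = 1.100 g
sucrose: 6.14 g/L × 2.85 L = 17.499 g
L-arabinose: V = C2·V2/C1 = 0.484% ÷ 14.2% × 2850 mL = 97.141 mL

sodium lactate 78.099 mL; thiamine 2.037 mL; L-tryptophan 1.100 g; sucrose 17.499 g; L-arabinose 97.141 mL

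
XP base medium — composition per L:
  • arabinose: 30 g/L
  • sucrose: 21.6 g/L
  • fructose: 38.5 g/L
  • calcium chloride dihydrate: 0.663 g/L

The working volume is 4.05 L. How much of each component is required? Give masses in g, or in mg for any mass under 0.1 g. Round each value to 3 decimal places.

arabinose 121.500 g; sucrose 87.480 g; fructose 155.925 g; calcium chloride dihydrate 2.685 g

Working volume: 4.05 L.
arabinose: 30 g/L × 4.05 L = 121.500 g
sucrose: 21.6 g/L × 4.05 L = 87.480 g
fructose: 38.5 g/L × 4.05 L = 155.925 g
calcium chloride dihydrate: 0.663 g/L × 4.05 L = 2.685 g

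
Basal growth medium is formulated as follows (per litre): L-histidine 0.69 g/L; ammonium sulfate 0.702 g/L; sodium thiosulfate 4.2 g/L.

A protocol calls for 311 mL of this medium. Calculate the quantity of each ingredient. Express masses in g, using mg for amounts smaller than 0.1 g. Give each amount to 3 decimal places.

L-histidine 0.215 g; ammonium sulfate 0.218 g; sodium thiosulfate 1.306 g

Working volume: 311 mL = 0.311 L.
L-histidine: 0.69 g/L × 0.311 L = 0.215 g
ammonium sulfate: 0.702 g/L × 0.311 L = 0.218 g
sodium thiosulfate: 4.2 g/L × 0.311 L = 1.306 g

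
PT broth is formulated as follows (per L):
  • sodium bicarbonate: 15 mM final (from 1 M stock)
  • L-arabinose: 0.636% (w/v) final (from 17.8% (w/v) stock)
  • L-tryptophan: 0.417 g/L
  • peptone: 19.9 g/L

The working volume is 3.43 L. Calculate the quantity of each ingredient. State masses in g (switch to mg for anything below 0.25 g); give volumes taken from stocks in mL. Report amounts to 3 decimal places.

Scale factor relative to 1 L: 3.43.
sodium bicarbonate: C1V1 = C2V2 → 15 mM × 3430 mL ÷ 1000 mM = 51.450 mL
L-arabinose: V = C2·V2/C1 = 0.636% ÷ 17.8% × 3430 mL = 122.555 mL
L-tryptophan: 0.417 g/L × 3.43 L = 1.430 g
peptone: 19.9 g/L × 3.43 L = 68.257 g

sodium bicarbonate 51.450 mL; L-arabinose 122.555 mL; L-tryptophan 1.430 g; peptone 68.257 g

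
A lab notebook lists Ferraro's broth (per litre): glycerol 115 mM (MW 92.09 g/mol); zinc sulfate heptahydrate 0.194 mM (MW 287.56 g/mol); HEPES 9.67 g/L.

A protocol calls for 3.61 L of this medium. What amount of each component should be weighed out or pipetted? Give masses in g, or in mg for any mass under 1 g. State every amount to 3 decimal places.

glycerol 38.231 g; zinc sulfate heptahydrate 201.390 mg; HEPES 34.909 g

Scale factor relative to 1 L: 3.61.
glycerol: 115 mmol/L × 92.09 g/mol × 3.61 L ÷ 1000 = 38.231 g
zinc sulfate heptahydrate: 0.194 mmol/L × 287.56 mg/mmol × 3.61 L = 201.390 mg
HEPES: 9.67 g/L × 3.61 L = 34.909 g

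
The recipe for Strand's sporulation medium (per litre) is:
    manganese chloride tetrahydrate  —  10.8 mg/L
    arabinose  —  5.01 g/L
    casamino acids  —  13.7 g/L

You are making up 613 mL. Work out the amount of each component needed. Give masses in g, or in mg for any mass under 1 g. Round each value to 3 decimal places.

Target volume = 613 mL = 0.613 L.
manganese chloride tetrahydrate: 10.8 mg/L × 0.613 L = 6.620 mg
arabinose: 5.01 g/L × 0.613 L = 3.071 g
casamino acids: 13.7 g/L × 0.613 L = 8.398 g

manganese chloride tetrahydrate 6.620 mg; arabinose 3.071 g; casamino acids 8.398 g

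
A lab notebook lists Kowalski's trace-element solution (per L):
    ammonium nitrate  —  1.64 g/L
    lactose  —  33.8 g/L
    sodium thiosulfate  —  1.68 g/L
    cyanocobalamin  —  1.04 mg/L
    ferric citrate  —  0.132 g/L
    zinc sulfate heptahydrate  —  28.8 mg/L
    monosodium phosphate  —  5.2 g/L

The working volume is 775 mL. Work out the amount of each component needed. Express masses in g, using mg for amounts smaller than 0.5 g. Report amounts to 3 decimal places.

ammonium nitrate 1.271 g; lactose 26.195 g; sodium thiosulfate 1.302 g; cyanocobalamin 0.806 mg; ferric citrate 102.300 mg; zinc sulfate heptahydrate 22.320 mg; monosodium phosphate 4.030 g

Target volume = 775 mL = 0.775 L.
ammonium nitrate: 1.64 g/L × 0.775 L = 1.271 g
lactose: 33.8 g/L × 0.775 L = 26.195 g
sodium thiosulfate: 1.68 g/L × 0.775 L = 1.302 g
cyanocobalamin: 1.04 mg/L × 0.775 L = 0.806 mg
ferric citrate: 0.132 g/L × 0.775 L = 0.1023 g = 102.300 mg
zinc sulfate heptahydrate: 28.8 mg/L × 0.775 L = 22.320 mg
monosodium phosphate: 5.2 g/L × 0.775 L = 4.030 g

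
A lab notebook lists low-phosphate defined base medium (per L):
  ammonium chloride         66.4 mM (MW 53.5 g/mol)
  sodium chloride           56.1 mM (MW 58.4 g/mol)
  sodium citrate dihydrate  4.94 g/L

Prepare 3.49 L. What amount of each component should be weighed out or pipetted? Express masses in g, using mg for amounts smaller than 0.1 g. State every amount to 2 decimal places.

Scale factor relative to 1 L: 3.49.
ammonium chloride: 66.4 mmol/L × 53.5 g/mol × 3.49 L ÷ 1000 = 12.40 g
sodium chloride: 56.1 mmol/L × 58.4 g/mol × 3.49 L ÷ 1000 = 11.43 g
sodium citrate dihydrate: 4.94 g/L × 3.49 L = 17.24 g

ammonium chloride 12.40 g; sodium chloride 11.43 g; sodium citrate dihydrate 17.24 g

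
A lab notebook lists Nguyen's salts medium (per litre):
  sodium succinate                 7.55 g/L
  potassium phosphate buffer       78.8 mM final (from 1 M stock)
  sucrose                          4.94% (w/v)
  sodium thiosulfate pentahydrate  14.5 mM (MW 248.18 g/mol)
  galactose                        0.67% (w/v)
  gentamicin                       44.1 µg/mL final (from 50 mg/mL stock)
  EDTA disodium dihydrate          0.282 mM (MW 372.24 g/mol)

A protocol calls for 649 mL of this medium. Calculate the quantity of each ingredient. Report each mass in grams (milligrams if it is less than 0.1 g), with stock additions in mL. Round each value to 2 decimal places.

Target volume = 649 mL = 0.649 L.
sodium succinate: 7.55 g/L × 0.649 L = 4.90 g
potassium phosphate buffer: V = C2·V2/C1 = 78.8 mM × 649 mL ÷ 1000 mM = 51.14 mL
sucrose: 4.94 g per 100 mL × 649 mL ÷ 100 = 32.06 g
sodium thiosulfate pentahydrate: 14.5 mmol/L × 248.18 g/mol × 0.649 L ÷ 1000 = 2.34 g
galactose: 0.67% w/v = 6.7 g/L → 6.7 × 0.649 L = 4.35 g
gentamicin: C1V1 = C2V2 → 44.1 µg/mL × 649 mL ÷ 50000 µg/mL = 0.57 mL
EDTA disodium dihydrate: 0.282 mmol/L × 372.24 mg/mmol × 0.649 L = 68.13 mg

sodium succinate 4.90 g; potassium phosphate buffer 51.14 mL; sucrose 32.06 g; sodium thiosulfate pentahydrate 2.34 g; galactose 4.35 g; gentamicin 0.57 mL; EDTA disodium dihydrate 68.13 mg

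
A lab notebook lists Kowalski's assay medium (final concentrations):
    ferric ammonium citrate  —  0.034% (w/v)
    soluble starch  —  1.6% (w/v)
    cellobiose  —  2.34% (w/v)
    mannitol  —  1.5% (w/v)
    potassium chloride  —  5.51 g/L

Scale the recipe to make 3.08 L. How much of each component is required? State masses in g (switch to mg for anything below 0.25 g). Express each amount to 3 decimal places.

Working volume: 3.08 L.
ferric ammonium citrate: 0.034 g per 100 mL × 3080 mL ÷ 100 = 1.047 g
soluble starch: 1.6% w/v = 16 g/L → 16 × 3.08 L = 49.280 g
cellobiose: 2.34 g per 100 mL × 3080 mL ÷ 100 = 72.072 g
mannitol: 1.5% w/v = 15 g/L → 15 × 3.08 L = 46.200 g
potassium chloride: 5.51 g/L × 3.08 L = 16.971 g

ferric ammonium citrate 1.047 g; soluble starch 49.280 g; cellobiose 72.072 g; mannitol 46.200 g; potassium chloride 16.971 g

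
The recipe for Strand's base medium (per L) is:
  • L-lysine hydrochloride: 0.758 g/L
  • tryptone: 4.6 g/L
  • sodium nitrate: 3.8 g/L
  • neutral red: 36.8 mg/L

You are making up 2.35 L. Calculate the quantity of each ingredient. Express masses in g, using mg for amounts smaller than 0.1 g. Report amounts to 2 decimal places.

Scale factor relative to 1 L: 2.35.
L-lysine hydrochloride: 0.758 g/L × 2.35 L = 1.78 g
tryptone: 4.6 g/L × 2.35 L = 10.81 g
sodium nitrate: 3.8 g/L × 2.35 L = 8.93 g
neutral red: 36.8 mg/L × 2.35 L = 86.48 mg

L-lysine hydrochloride 1.78 g; tryptone 10.81 g; sodium nitrate 8.93 g; neutral red 86.48 mg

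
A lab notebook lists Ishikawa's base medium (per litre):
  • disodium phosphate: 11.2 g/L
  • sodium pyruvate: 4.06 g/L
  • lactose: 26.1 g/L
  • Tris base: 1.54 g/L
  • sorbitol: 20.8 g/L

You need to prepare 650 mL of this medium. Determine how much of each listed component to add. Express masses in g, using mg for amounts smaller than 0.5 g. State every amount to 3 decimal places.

disodium phosphate 7.280 g; sodium pyruvate 2.639 g; lactose 16.965 g; Tris base 1.001 g; sorbitol 13.520 g

Working volume: 650 mL = 0.65 L.
disodium phosphate: 11.2 g/L × 0.65 L = 7.280 g
sodium pyruvate: 4.06 g/L × 0.65 L = 2.639 g
lactose: 26.1 g/L × 0.65 L = 16.965 g
Tris base: 1.54 g/L × 0.65 L = 1.001 g
sorbitol: 20.8 g/L × 0.65 L = 13.520 g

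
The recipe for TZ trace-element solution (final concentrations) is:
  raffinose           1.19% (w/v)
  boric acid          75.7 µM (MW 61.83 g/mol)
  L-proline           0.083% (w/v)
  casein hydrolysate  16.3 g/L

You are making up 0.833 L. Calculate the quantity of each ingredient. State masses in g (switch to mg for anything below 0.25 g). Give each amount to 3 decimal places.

Scale factor relative to 1 L: 0.833.
raffinose: 1.19% w/v = 11.9 g/L → 11.9 × 0.833 L = 9.913 g
boric acid: 75.7 µmol/L × 61.83 g/mol × 0.833 L ÷ 1000 = 3.899 mg
L-proline: 0.083 g per 100 mL × 833 mL ÷ 100 = 0.691 g
casein hydrolysate: 16.3 g/L × 0.833 L = 13.578 g

raffinose 9.913 g; boric acid 3.899 mg; L-proline 0.691 g; casein hydrolysate 13.578 g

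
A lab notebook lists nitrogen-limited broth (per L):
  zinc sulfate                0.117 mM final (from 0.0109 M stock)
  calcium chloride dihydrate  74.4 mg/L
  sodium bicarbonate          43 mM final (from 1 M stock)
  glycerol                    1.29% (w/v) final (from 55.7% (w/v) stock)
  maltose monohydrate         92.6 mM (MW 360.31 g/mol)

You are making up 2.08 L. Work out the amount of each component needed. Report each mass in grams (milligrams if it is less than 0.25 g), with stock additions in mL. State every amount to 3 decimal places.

Working volume: 2.08 L.
zinc sulfate: dilute stock: 0.117 mM × 2080 mL ÷ 10.9 mM = 22.327 mL
calcium chloride dihydrate: 74.4 mg/L × 2.08 L = 154.752 mg
sodium bicarbonate: V = C2·V2/C1 = 43 mM × 2080 mL ÷ 1000 mM = 89.440 mL
glycerol: C1V1 = C2V2 → 1.29% ÷ 55.7% × 2080 mL = 48.172 mL
maltose monohydrate: 92.6 mmol/L × 360.31 g/mol × 2.08 L ÷ 1000 = 69.399 g

zinc sulfate 22.327 mL; calcium chloride dihydrate 154.752 mg; sodium bicarbonate 89.440 mL; glycerol 48.172 mL; maltose monohydrate 69.399 g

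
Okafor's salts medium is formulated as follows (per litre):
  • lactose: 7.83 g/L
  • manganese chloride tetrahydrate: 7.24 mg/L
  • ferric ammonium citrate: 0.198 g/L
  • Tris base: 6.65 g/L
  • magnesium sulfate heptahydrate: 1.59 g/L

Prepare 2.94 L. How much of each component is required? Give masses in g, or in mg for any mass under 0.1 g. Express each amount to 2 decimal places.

Scale factor relative to 1 L: 2.94.
lactose: 7.83 g/L × 2.94 L = 23.02 g
manganese chloride tetrahydrate: 7.24 mg/L × 2.94 L = 21.29 mg
ferric ammonium citrate: 0.198 g/L × 2.94 L = 0.58 g
Tris base: 6.65 g/L × 2.94 L = 19.55 g
magnesium sulfate heptahydrate: 1.59 g/L × 2.94 L = 4.67 g

lactose 23.02 g; manganese chloride tetrahydrate 21.29 mg; ferric ammonium citrate 0.58 g; Tris base 19.55 g; magnesium sulfate heptahydrate 4.67 g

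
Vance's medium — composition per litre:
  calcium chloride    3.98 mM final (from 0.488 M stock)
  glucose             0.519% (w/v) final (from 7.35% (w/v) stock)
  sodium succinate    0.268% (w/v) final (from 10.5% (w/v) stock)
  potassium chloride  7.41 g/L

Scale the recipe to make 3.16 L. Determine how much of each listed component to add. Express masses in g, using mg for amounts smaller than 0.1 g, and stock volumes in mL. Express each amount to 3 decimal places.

Working volume: 3.16 L.
calcium chloride: V = C2·V2/C1 = 3.98 mM × 3160 mL ÷ 488 mM = 25.772 mL
glucose: V = C2·V2/C1 = 0.519% ÷ 7.35% × 3160 mL = 223.135 mL
sodium succinate: dilute stock: 0.268% ÷ 10.5% × 3160 mL = 80.655 mL
potassium chloride: 7.41 g/L × 3.16 L = 23.416 g

calcium chloride 25.772 mL; glucose 223.135 mL; sodium succinate 80.655 mL; potassium chloride 23.416 g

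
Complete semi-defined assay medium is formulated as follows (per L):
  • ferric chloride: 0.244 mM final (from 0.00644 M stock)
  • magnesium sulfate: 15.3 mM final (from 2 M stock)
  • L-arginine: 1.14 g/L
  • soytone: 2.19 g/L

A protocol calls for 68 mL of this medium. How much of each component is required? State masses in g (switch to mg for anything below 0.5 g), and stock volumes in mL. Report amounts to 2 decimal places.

ferric chloride 2.58 mL; magnesium sulfate 0.52 mL; L-arginine 77.52 mg; soytone 148.92 mg

Working volume: 68 mL = 0.068 L.
ferric chloride: dilute stock: 0.244 mM × 68 mL ÷ 6.44 mM = 2.58 mL
magnesium sulfate: C1V1 = C2V2 → 15.3 mM × 68 mL ÷ 2000 mM = 0.52 mL
L-arginine: 1.14 g/L × 0.068 L = 0.07752 g = 77.52 mg
soytone: 2.19 g/L × 0.068 L = 0.14892 g = 148.92 mg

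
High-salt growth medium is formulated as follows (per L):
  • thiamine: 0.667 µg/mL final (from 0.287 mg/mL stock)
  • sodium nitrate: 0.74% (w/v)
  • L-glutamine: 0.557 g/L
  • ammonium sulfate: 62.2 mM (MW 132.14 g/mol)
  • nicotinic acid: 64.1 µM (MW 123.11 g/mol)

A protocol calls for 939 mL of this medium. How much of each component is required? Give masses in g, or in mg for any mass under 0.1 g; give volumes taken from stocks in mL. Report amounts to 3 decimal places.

Scale factor relative to 1 L: 0.939.
thiamine: C1V1 = C2V2 → 0.667 µg/mL × 939 mL ÷ 287 µg/mL = 2.182 mL
sodium nitrate: 0.74 g per 100 mL × 939 mL ÷ 100 = 6.949 g
L-glutamine: 0.557 g/L × 0.939 L = 0.523 g
ammonium sulfate: 62.2 mmol/L × 132.14 g/mol × 0.939 L ÷ 1000 = 7.718 g
nicotinic acid: 64.1 µmol/L × 123.11 g/mol × 0.939 L ÷ 1000 = 7.410 mg

thiamine 2.182 mL; sodium nitrate 6.949 g; L-glutamine 0.523 g; ammonium sulfate 7.718 g; nicotinic acid 7.410 mg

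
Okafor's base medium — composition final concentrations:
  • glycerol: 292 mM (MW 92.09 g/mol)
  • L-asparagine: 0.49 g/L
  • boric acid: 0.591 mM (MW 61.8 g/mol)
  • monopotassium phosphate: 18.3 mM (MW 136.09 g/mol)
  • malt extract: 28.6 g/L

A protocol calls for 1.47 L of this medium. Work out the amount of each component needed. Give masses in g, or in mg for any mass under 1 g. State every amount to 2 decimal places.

Scale factor relative to 1 L: 1.47.
glycerol: 292 mmol/L × 92.09 g/mol × 1.47 L ÷ 1000 = 39.53 g
L-asparagine: 0.49 g/L × 1.47 L = 0.7203 g = 720.30 mg
boric acid: 0.591 mmol/L × 61.8 mg/mmol × 1.47 L = 53.69 mg
monopotassium phosphate: 18.3 mmol/L × 136.09 g/mol × 1.47 L ÷ 1000 = 3.66 g
malt extract: 28.6 g/L × 1.47 L = 42.04 g

glycerol 39.53 g; L-asparagine 720.30 mg; boric acid 53.69 mg; monopotassium phosphate 3.66 g; malt extract 42.04 g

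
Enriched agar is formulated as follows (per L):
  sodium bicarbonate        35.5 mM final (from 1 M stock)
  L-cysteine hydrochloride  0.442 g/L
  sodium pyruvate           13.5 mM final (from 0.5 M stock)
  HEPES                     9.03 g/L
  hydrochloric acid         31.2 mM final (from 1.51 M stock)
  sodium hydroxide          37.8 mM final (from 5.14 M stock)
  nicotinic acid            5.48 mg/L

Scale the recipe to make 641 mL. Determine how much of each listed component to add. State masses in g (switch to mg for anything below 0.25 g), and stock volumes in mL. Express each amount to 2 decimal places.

Scale factor relative to 1 L: 0.641.
sodium bicarbonate: V = C2·V2/C1 = 35.5 mM × 641 mL ÷ 1000 mM = 22.76 mL
L-cysteine hydrochloride: 0.442 g/L × 0.641 L = 0.28 g
sodium pyruvate: C1V1 = C2V2 → 13.5 mM × 641 mL ÷ 500 mM = 17.31 mL
HEPES: 9.03 g/L × 0.641 L = 5.79 g
hydrochloric acid: C1V1 = C2V2 → 31.2 mM × 641 mL ÷ 1510 mM = 13.24 mL
sodium hydroxide: dilute stock: 37.8 mM × 641 mL ÷ 5140 mM = 4.71 mL
nicotinic acid: 5.48 mg/L × 0.641 L = 3.51 mg

sodium bicarbonate 22.76 mL; L-cysteine hydrochloride 0.28 g; sodium pyruvate 17.31 mL; HEPES 5.79 g; hydrochloric acid 13.24 mL; sodium hydroxide 4.71 mL; nicotinic acid 3.51 mg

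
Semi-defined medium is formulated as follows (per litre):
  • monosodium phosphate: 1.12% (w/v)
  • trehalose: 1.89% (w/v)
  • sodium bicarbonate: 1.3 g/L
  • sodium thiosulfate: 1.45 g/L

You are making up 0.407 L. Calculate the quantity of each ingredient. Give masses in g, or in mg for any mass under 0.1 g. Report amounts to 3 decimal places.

Scale factor relative to 1 L: 0.407.
monosodium phosphate: 1.12 g per 100 mL × 407 mL ÷ 100 = 4.558 g
trehalose: 1.89 g per 100 mL × 407 mL ÷ 100 = 7.692 g
sodium bicarbonate: 1.3 g/L × 0.407 L = 0.529 g
sodium thiosulfate: 1.45 g/L × 0.407 L = 0.590 g

monosodium phosphate 4.558 g; trehalose 7.692 g; sodium bicarbonate 0.529 g; sodium thiosulfate 0.590 g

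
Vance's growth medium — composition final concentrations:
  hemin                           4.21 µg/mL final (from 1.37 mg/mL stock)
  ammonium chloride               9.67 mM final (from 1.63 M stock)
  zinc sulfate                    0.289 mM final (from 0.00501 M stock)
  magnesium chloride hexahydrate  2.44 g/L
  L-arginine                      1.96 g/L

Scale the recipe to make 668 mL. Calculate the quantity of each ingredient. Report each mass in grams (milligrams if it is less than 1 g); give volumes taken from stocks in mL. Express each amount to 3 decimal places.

hemin 2.053 mL; ammonium chloride 3.963 mL; zinc sulfate 38.533 mL; magnesium chloride hexahydrate 1.630 g; L-arginine 1.309 g

Scale factor relative to 1 L: 0.668.
hemin: C1V1 = C2V2 → 4.21 µg/mL × 668 mL ÷ 1370 µg/mL = 2.053 mL
ammonium chloride: V = C2·V2/C1 = 9.67 mM × 668 mL ÷ 1630 mM = 3.963 mL
zinc sulfate: C1V1 = C2V2 → 0.289 mM × 668 mL ÷ 5.01 mM = 38.533 mL
magnesium chloride hexahydrate: 2.44 g/L × 0.668 L = 1.630 g
L-arginine: 1.96 g/L × 0.668 L = 1.309 g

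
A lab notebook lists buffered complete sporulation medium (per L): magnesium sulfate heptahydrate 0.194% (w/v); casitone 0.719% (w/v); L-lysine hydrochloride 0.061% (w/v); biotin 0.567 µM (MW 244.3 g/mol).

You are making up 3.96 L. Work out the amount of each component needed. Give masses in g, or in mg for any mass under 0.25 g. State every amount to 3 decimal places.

Working volume: 3.96 L.
magnesium sulfate heptahydrate: 0.194% w/v = 1.94 g/L → 1.94 × 3.96 L = 7.682 g
casitone: 0.719 g per 100 mL × 3960 mL ÷ 100 = 28.472 g
L-lysine hydrochloride: 0.061 g per 100 mL × 3960 mL ÷ 100 = 2.416 g
biotin: 0.567 µmol/L × 244.3 g/mol × 3.96 L ÷ 1000 = 0.549 mg

magnesium sulfate heptahydrate 7.682 g; casitone 28.472 g; L-lysine hydrochloride 2.416 g; biotin 0.549 mg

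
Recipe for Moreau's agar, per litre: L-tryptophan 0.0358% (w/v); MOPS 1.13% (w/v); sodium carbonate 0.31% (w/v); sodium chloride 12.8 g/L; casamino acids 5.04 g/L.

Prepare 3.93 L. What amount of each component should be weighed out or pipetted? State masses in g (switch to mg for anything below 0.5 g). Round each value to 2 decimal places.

Scale factor relative to 1 L: 3.93.
L-tryptophan: 0.0358 g per 100 mL × 3930 mL ÷ 100 = 1.41 g
MOPS: 1.13% w/v = 11.3 g/L → 11.3 × 3.93 L = 44.41 g
sodium carbonate: 0.31% w/v = 3.1 g/L → 3.1 × 3.93 L = 12.18 g
sodium chloride: 12.8 g/L × 3.93 L = 50.30 g
casamino acids: 5.04 g/L × 3.93 L = 19.81 g

L-tryptophan 1.41 g; MOPS 44.41 g; sodium carbonate 12.18 g; sodium chloride 50.30 g; casamino acids 19.81 g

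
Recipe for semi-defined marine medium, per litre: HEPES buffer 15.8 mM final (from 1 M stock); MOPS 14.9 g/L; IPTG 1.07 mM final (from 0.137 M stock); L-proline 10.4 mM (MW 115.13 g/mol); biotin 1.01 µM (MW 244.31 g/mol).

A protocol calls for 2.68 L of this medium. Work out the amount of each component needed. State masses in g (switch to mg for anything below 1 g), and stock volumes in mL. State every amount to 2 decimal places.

Working volume: 2.68 L.
HEPES buffer: C1V1 = C2V2 → 15.8 mM × 2680 mL ÷ 1000 mM = 42.34 mL
MOPS: 14.9 g/L × 2.68 L = 39.93 g
IPTG: V = C2·V2/C1 = 1.07 mM × 2680 mL ÷ 137 mM = 20.93 mL
L-proline: 10.4 mmol/L × 115.13 g/mol × 2.68 L ÷ 1000 = 3.21 g
biotin: 1.01 µmol/L × 244.31 g/mol × 2.68 L ÷ 1000 = 0.66 mg

HEPES buffer 42.34 mL; MOPS 39.93 g; IPTG 20.93 mL; L-proline 3.21 g; biotin 0.66 mg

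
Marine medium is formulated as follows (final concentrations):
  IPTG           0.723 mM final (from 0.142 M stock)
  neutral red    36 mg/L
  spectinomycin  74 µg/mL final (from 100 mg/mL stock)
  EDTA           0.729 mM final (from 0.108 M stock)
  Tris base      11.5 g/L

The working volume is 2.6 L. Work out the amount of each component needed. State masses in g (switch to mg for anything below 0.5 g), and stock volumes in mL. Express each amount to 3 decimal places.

IPTG 13.238 mL; neutral red 93.600 mg; spectinomycin 1.924 mL; EDTA 17.550 mL; Tris base 29.900 g

Scale factor relative to 1 L: 2.6.
IPTG: C1V1 = C2V2 → 0.723 mM × 2600 mL ÷ 142 mM = 13.238 mL
neutral red: 36 mg/L × 2.6 L = 93.600 mg
spectinomycin: dilute stock: 74 µg/mL × 2600 mL ÷ 100000 µg/mL = 1.924 mL
EDTA: dilute stock: 0.729 mM × 2600 mL ÷ 108 mM = 17.550 mL
Tris base: 11.5 g/L × 2.6 L = 29.900 g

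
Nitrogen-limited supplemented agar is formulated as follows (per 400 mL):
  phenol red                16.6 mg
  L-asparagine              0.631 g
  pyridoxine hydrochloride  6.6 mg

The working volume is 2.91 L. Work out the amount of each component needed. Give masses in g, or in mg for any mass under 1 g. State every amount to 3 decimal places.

phenol red 120.765 mg; L-asparagine 4.591 g; pyridoxine hydrochloride 48.015 mg

Ratio of target to recipe volume: 2910 / 400 = 7.275.
phenol red: 16.6 mg × (2910 mL / 400 mL) = 120.765 mg
L-asparagine: 0.631 g × (2910 mL / 400 mL) = 4.591 g
pyridoxine hydrochloride: 6.6 mg × (2910 mL / 400 mL) = 48.015 mg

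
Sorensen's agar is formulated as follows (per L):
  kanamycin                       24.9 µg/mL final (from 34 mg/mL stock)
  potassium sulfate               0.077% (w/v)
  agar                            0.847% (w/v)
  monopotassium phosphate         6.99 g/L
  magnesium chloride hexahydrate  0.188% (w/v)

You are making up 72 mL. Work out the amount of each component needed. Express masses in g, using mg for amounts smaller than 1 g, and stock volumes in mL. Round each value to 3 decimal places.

Target volume = 72 mL = 0.072 L.
kanamycin: V = C2·V2/C1 = 24.9 µg/mL × 72 mL ÷ 34000 µg/mL = 0.053 mL
potassium sulfate: 0.077% w/v = 0.77 g/L → 0.77 × 0.072 L = 0.05544 g = 55.440 mg
agar: 0.847% w/v = 8.47 g/L → 8.47 × 0.072 L = 0.60984 g = 609.840 mg
monopotassium phosphate: 6.99 g/L × 0.072 L = 0.50328 g = 503.280 mg
magnesium chloride hexahydrate: 0.188% w/v = 1.88 g/L → 1.88 × 0.072 L = 0.13536 g = 135.360 mg

kanamycin 0.053 mL; potassium sulfate 55.440 mg; agar 609.840 mg; monopotassium phosphate 503.280 mg; magnesium chloride hexahydrate 135.360 mg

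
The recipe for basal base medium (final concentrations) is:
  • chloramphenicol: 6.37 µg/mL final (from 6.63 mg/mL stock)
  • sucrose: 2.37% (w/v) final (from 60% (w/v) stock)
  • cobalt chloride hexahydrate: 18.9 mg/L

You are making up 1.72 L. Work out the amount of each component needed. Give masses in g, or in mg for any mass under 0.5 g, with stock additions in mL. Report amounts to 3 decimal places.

Working volume: 1.72 L.
chloramphenicol: V = C2·V2/C1 = 6.37 µg/mL × 1720 mL ÷ 6630 µg/mL = 1.653 mL
sucrose: V = C2·V2/C1 = 2.37% ÷ 60% × 1720 mL = 67.940 mL
cobalt chloride hexahydrate: 18.9 mg/L × 1.72 L = 32.508 mg

chloramphenicol 1.653 mL; sucrose 67.940 mL; cobalt chloride hexahydrate 32.508 mg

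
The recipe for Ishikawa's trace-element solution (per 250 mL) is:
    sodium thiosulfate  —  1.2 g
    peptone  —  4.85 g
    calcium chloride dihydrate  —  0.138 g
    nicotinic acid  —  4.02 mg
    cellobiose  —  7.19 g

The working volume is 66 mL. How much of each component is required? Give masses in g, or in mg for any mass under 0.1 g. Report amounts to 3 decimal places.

sodium thiosulfate 0.317 g; peptone 1.280 g; calcium chloride dihydrate 36.432 mg; nicotinic acid 1.061 mg; cellobiose 1.898 g

Ratio of target to recipe volume: 66 / 250 = 0.264.
sodium thiosulfate: 1.2 g × (66 mL / 250 mL) = 0.317 g
peptone: 4.85 g × (66 mL / 250 mL) = 1.280 g
calcium chloride dihydrate: 0.138 g × (66 mL / 250 mL) = 0.036432 g = 36.432 mg
nicotinic acid: 4.02 mg × (66 mL / 250 mL) = 1.061 mg
cellobiose: 7.19 g × (66 mL / 250 mL) = 1.898 g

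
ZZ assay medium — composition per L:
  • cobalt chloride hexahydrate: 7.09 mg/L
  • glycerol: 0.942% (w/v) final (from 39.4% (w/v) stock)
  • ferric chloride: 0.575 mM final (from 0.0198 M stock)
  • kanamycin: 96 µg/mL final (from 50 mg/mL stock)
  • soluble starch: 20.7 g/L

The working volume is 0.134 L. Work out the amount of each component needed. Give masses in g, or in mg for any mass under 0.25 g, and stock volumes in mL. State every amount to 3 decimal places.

cobalt chloride hexahydrate 0.950 mg; glycerol 3.204 mL; ferric chloride 3.891 mL; kanamycin 0.257 mL; soluble starch 2.774 g

Scale factor relative to 1 L: 0.134.
cobalt chloride hexahydrate: 7.09 mg/L × 0.134 L = 0.950 mg
glycerol: dilute stock: 0.942% ÷ 39.4% × 134 mL = 3.204 mL
ferric chloride: V = C2·V2/C1 = 0.575 mM × 134 mL ÷ 19.8 mM = 3.891 mL
kanamycin: C1V1 = C2V2 → 96 µg/mL × 134 mL ÷ 50000 µg/mL = 0.257 mL
soluble starch: 20.7 g/L × 0.134 L = 2.774 g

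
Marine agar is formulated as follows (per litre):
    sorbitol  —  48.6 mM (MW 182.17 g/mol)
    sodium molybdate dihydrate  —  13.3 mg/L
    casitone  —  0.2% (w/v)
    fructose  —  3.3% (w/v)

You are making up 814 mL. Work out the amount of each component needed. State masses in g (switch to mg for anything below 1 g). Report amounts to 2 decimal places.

sorbitol 7.21 g; sodium molybdate dihydrate 10.83 mg; casitone 1.63 g; fructose 26.86 g

Target volume = 814 mL = 0.814 L.
sorbitol: 48.6 mmol/L × 182.17 g/mol × 0.814 L ÷ 1000 = 7.21 g
sodium molybdate dihydrate: 13.3 mg/L × 0.814 L = 10.83 mg
casitone: 0.2% w/v = 2 g/L → 2 × 0.814 L = 1.63 g
fructose: 3.3% w/v = 33 g/L → 33 × 0.814 L = 26.86 g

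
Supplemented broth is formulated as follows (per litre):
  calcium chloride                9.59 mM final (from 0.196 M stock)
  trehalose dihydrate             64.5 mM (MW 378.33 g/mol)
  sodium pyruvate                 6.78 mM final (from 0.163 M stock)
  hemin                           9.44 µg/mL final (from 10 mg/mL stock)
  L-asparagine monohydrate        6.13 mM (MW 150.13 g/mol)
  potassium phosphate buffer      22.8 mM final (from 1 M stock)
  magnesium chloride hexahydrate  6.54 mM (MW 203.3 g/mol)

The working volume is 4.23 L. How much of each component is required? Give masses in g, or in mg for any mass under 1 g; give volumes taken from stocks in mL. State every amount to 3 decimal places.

calcium chloride 206.968 mL; trehalose dihydrate 103.222 g; sodium pyruvate 175.947 mL; hemin 3.993 mL; L-asparagine monohydrate 3.893 g; potassium phosphate buffer 96.444 mL; magnesium chloride hexahydrate 5.624 g

Scale factor relative to 1 L: 4.23.
calcium chloride: V = C2·V2/C1 = 9.59 mM × 4230 mL ÷ 196 mM = 206.968 mL
trehalose dihydrate: 64.5 mmol/L × 378.33 g/mol × 4.23 L ÷ 1000 = 103.222 g
sodium pyruvate: C1V1 = C2V2 → 6.78 mM × 4230 mL ÷ 163 mM = 175.947 mL
hemin: dilute stock: 9.44 µg/mL × 4230 mL ÷ 10000 µg/mL = 3.993 mL
L-asparagine monohydrate: 6.13 mmol/L × 150.13 g/mol × 4.23 L ÷ 1000 = 3.893 g
potassium phosphate buffer: C1V1 = C2V2 → 22.8 mM × 4230 mL ÷ 1000 mM = 96.444 mL
magnesium chloride hexahydrate: 6.54 mmol/L × 203.3 g/mol × 4.23 L ÷ 1000 = 5.624 g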